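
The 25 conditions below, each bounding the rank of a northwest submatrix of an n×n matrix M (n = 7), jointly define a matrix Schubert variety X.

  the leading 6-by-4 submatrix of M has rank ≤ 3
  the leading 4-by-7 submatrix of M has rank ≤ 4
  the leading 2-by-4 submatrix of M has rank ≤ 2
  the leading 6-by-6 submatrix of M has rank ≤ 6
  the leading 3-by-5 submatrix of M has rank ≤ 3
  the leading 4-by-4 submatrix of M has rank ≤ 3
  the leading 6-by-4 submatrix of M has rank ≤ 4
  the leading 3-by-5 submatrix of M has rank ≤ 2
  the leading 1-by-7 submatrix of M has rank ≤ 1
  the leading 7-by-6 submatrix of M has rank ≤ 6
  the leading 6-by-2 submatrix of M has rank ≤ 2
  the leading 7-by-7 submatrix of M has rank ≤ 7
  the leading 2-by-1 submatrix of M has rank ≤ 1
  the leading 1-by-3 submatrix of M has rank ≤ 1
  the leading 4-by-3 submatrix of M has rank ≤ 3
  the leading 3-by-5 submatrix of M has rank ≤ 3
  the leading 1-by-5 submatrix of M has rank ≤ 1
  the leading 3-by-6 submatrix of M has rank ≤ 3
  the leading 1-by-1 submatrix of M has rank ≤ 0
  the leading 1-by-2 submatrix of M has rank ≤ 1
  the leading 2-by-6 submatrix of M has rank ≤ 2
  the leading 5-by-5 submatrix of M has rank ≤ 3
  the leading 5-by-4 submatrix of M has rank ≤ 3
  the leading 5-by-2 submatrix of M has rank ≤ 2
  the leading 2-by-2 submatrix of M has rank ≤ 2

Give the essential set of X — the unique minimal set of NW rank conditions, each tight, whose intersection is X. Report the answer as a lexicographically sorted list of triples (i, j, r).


Computing R[i][j] = min implied NW-rank bound (n=7, 25 conditions):

  i=1: 0  1  1  1  1  1  1
  i=2: 1  2  2  2  2  2  2
  i=3: 1  2  2  2  2  3  3
  i=4: 1  2  3  3  3  4  4
  i=5: 1  2  3  3  3  4  5
  i=6: 1  2  3  3  4  5  6
  i=7: 1  2  3  4  5  6  7

so w = (2, 1, 6, 3, 7, 5, 4).

Rothe diagram D(w) (7 cells), 4 SE-corners (essential conditions):

[(1, 1, 0), (3, 5, 2), (5, 5, 3), (6, 4, 3)]


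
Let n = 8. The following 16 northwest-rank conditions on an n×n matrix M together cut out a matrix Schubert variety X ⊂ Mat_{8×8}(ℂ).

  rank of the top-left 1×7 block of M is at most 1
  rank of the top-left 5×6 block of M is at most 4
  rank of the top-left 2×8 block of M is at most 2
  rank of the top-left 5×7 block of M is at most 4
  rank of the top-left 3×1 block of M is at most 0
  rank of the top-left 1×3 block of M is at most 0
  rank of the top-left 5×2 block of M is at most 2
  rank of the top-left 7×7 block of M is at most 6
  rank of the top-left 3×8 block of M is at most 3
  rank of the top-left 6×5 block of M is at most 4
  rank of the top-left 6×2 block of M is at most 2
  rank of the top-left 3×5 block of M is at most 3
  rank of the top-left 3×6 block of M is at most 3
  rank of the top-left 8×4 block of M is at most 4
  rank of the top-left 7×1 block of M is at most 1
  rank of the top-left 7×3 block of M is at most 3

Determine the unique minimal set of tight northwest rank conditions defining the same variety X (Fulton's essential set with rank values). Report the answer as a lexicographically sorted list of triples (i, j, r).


Rank table r_w(8×8) implied by the 16 constraints:

  i=1: 0 | 0 | 0 | 1 | 1 | 1 | 1 | 1
  i=2: 0 | 1 | 1 | 2 | 2 | 2 | 2 | 2
  i=3: 0 | 1 | 2 | 3 | 3 | 3 | 3 | 3
  i=4: 1 | 2 | 3 | 4 | 4 | 4 | 4 | 4
  i=5: 1 | 2 | 3 | 4 | 4 | 4 | 4 | 5
  i=6: 1 | 2 | 3 | 4 | 4 | 5 | 5 | 6
  i=7: 1 | 2 | 3 | 4 | 5 | 6 | 6 | 7
  i=8: 1 | 2 | 3 | 4 | 5 | 6 | 7 | 8

so w = (4, 2, 3, 1, 8, 6, 5, 7).

4 SE-corners of the 9-cell Rothe diagram give Ess(w):

[(1, 3, 0), (3, 1, 0), (5, 7, 4), (6, 5, 4)]


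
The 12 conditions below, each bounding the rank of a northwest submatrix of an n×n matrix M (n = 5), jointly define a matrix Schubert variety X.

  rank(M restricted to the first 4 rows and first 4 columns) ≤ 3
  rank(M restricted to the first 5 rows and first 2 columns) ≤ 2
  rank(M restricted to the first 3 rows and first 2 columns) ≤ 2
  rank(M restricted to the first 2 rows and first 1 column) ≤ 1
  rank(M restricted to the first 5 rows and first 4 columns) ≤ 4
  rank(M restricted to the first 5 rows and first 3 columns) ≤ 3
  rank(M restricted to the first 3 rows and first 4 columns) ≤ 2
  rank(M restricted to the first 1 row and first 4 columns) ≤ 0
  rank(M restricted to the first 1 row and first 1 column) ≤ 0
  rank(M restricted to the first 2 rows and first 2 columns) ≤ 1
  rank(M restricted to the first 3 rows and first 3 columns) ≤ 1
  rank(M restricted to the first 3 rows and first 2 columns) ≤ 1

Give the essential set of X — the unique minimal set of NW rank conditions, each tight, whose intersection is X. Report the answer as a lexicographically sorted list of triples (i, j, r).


Propagating the 12 rank bounds to every northwest block:

  i=1: 0, 0, 0, 0, 1
  i=2: 1, 1, 1, 1, 2
  i=3: 1, 1, 1, 2, 3
  i=4: 1, 2, 2, 3, 4
  i=5: 1, 2, 3, 4, 5

so w = (5, 1, 4, 2, 3).

Rothe diagram D(w) (6 cells), 2 SE-corners (essential conditions):

[(1, 4, 0), (3, 3, 1)]


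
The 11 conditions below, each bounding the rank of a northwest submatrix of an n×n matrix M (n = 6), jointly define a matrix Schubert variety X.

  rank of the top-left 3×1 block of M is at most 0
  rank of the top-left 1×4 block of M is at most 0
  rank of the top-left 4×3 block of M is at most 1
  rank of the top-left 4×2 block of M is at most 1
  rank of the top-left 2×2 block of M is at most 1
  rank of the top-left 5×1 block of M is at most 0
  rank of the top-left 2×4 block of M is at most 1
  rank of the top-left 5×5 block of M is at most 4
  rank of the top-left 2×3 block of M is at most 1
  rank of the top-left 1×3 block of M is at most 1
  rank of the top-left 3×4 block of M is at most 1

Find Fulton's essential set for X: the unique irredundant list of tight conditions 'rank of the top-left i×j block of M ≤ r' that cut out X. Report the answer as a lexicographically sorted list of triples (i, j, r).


Computing R[i][j] = min implied NW-rank bound (n=6, 11 conditions):

  row 1: 0 0 0 0 1 1
  row 2: 0 1 1 1 2 2
  row 3: 0 1 1 1 2 3
  row 4: 0 1 1 2 3 4
  row 5: 0 1 2 3 4 5
  row 6: 1 2 3 4 5 6

reading off 1-entries of Δ²R: w = (5, 2, 6, 4, 3, 1).

Fulton essential set (4 of the 11 Rothe cells):

[(1, 4, 0), (3, 4, 1), (4, 3, 1), (5, 1, 0)]


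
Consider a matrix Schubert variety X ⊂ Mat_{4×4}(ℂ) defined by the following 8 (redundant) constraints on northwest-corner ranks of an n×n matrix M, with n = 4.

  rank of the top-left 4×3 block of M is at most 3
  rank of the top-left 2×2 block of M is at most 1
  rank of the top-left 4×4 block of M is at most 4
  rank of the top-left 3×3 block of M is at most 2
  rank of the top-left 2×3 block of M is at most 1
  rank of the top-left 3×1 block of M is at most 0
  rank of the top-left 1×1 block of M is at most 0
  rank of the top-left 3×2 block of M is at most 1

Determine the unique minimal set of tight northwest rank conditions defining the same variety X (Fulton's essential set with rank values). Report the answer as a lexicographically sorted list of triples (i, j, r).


Reconstructing r_w from the 8 given conditions:

  i=1: 0, 1, 1, 1
  i=2: 0, 1, 1, 2
  i=3: 0, 1, 2, 3
  i=4: 1, 2, 3, 4

reading off 1-entries of Δ²R: w = (2, 4, 3, 1).

2 SE-corners of the 4-cell Rothe diagram give Ess(w):

[(2, 3, 1), (3, 1, 0)]


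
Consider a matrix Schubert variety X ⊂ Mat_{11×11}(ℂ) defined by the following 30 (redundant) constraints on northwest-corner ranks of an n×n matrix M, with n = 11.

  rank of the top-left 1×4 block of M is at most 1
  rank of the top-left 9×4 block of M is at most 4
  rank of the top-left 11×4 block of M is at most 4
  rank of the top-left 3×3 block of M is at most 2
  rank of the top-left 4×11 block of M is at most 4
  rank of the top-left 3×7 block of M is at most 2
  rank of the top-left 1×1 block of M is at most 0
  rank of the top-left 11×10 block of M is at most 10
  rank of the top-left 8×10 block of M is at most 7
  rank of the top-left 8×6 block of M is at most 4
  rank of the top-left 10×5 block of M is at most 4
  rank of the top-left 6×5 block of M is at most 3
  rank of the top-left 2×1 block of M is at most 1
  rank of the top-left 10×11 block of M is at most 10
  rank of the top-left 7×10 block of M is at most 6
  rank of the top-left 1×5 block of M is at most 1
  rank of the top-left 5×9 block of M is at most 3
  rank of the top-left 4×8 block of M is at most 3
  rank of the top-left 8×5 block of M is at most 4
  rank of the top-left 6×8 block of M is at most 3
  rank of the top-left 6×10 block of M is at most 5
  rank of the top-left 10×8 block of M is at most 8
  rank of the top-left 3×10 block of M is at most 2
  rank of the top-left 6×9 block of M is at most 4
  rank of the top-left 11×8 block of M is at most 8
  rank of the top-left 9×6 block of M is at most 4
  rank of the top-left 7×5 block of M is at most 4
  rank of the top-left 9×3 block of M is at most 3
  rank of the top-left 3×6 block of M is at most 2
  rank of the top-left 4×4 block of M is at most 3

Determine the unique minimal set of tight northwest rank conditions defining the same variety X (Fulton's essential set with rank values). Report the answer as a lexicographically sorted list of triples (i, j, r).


Recovering R(i,j) via the rank-extension bound from the 30 conditions:

  R[1]: 0, 1, 1, 1, 1, 1, 1, 1, 1, 1, 1
  R[2]: 1, 2, 2, 2, 2, 2, 2, 2, 2, 2, 2
  R[3]: 1, 2, 2, 2, 2, 2, 2, 2, 2, 2, 3
  R[4]: 1, 2, 3, 3, 3, 3, 3, 3, 3, 3, 4
  R[5]: 1, 2, 3, 3, 3, 3, 3, 3, 3, 4, 5
  R[6]: 1, 2, 3, 3, 3, 3, 3, 3, 4, 5, 6
  R[7]: 1, 2, 3, 4, 4, 4, 4, 4, 5, 6, 7
  R[8]: 1, 2, 3, 4, 4, 4, 5, 5, 6, 7, 8
  R[9]: 1, 2, 3, 4, 4, 4, 5, 6, 7, 8, 9
  R[10]: 1, 2, 3, 4, 4, 5, 6, 7, 8, 9, 10
  R[11]: 1, 2, 3, 4, 5, 6, 7, 8, 9, 10, 11

reading off 1-entries of Δ²R: w = (2, 1, 11, 3, 10, 9, 4, 7, 8, 6, 5).

ℓ(w)=25; the 6 essential cells (i,j,r):

[(1, 1, 0), (3, 10, 2), (5, 9, 3), (6, 8, 3), (9, 6, 4), (10, 5, 4)]


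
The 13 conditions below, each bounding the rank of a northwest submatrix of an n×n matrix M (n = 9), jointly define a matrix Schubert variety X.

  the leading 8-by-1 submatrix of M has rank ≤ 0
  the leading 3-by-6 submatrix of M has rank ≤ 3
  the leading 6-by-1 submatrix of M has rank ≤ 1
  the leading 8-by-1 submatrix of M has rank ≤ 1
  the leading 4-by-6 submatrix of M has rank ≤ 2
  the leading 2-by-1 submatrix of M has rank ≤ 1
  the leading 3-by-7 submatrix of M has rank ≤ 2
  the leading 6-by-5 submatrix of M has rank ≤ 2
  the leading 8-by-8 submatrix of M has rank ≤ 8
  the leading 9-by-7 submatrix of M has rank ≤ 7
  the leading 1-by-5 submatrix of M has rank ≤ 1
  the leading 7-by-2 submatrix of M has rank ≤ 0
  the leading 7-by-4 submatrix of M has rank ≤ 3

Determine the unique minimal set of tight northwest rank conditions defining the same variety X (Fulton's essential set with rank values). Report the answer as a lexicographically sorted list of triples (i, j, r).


Propagating the 13 rank bounds to every northwest block:

  0 0 1 1 1 1 1 1 1
  0 0 1 2 2 2 2 2 2
  0 0 1 2 2 2 2 3 3
  0 0 1 2 2 2 3 4 4
  0 0 1 2 2 3 4 5 5
  0 0 1 2 2 3 4 5 6
  0 0 1 2 3 4 5 6 7
  0 1 2 3 4 5 6 7 8
  1 2 3 4 5 6 7 8 9

so w = (3, 4, 8, 7, 6, 9, 5, 2, 1).

Fulton essential set (5 of the 22 Rothe cells):

[(3, 7, 2), (4, 6, 2), (6, 5, 2), (7, 2, 0), (8, 1, 0)]


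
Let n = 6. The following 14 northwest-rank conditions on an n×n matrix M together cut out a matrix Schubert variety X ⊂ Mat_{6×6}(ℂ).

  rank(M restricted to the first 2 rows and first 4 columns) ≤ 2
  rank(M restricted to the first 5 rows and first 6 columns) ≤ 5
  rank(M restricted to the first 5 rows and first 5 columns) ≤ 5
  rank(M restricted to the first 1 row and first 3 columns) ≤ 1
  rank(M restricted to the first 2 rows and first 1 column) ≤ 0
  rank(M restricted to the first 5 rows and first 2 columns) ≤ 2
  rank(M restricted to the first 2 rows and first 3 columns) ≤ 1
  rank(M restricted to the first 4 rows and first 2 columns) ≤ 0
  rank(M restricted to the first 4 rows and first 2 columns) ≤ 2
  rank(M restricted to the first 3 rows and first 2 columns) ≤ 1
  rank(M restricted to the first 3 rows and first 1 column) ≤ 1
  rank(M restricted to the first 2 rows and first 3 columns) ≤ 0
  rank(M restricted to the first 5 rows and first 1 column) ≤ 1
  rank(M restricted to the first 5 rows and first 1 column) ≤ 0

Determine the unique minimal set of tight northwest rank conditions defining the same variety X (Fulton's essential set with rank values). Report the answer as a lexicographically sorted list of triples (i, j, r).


Reconstructing r_w from the 14 given conditions:

  row 1: 0  0  0  1  1  1
  row 2: 0  0  0  1  2  2
  row 3: 0  0  1  2  3  3
  row 4: 0  0  1  2  3  4
  row 5: 0  1  2  3  4  5
  row 6: 1  2  3  4  5  6

giving w = (4, 5, 3, 6, 2, 1) via Δ²R.

3 SE-corners of the 11-cell Rothe diagram give Ess(w):

[(2, 3, 0), (4, 2, 0), (5, 1, 0)]


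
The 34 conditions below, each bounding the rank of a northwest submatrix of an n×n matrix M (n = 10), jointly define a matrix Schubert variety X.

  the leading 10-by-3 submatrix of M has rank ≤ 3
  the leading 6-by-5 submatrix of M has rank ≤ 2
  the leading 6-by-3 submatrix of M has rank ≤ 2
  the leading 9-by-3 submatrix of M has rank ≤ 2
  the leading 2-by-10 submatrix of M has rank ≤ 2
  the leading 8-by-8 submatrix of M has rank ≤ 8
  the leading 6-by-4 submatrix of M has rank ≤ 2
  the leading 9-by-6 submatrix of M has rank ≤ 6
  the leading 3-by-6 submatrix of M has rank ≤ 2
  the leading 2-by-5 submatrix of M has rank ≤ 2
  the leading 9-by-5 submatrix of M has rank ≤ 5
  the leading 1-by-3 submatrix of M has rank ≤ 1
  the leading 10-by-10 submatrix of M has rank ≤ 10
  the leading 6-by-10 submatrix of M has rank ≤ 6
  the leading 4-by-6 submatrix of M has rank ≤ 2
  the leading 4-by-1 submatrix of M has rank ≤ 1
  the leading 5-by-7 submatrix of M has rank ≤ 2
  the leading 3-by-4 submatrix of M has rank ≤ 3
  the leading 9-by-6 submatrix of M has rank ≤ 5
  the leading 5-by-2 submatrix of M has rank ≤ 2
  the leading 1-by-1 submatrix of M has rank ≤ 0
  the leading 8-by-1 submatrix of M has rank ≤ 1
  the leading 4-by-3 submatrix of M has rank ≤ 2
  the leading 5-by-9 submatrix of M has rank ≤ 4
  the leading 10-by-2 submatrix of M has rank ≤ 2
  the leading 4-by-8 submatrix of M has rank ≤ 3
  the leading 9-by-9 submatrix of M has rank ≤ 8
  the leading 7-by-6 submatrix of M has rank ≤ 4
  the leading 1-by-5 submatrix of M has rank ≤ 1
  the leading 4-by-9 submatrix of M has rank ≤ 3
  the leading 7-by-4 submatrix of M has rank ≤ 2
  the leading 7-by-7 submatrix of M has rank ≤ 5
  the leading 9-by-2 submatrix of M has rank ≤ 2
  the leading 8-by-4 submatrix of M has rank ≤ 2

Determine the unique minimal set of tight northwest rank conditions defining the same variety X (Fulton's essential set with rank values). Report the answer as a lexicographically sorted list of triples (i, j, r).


Recovering R(i,j) via the rank-extension bound from the 34 conditions:

  row 1: 0 | 1 | 1 | 1 | 1 | 1 | 1 | 1 | 1 | 1
  row 2: 1 | 2 | 2 | 2 | 2 | 2 | 2 | 2 | 2 | 2
  row 3: 1 | 2 | 2 | 2 | 2 | 2 | 2 | 3 | 3 | 3
  row 4: 1 | 2 | 2 | 2 | 2 | 2 | 2 | 3 | 3 | 4
  row 5: 1 | 2 | 2 | 2 | 2 | 2 | 2 | 3 | 4 | 5
  row 6: 1 | 2 | 2 | 2 | 2 | 3 | 3 | 4 | 5 | 6
  row 7: 1 | 2 | 2 | 2 | 3 | 4 | 4 | 5 | 6 | 7
  row 8: 1 | 2 | 2 | 2 | 3 | 4 | 5 | 6 | 7 | 8
  row 9: 1 | 2 | 2 | 3 | 4 | 5 | 6 | 7 | 8 | 9
  row 10: 1 | 2 | 3 | 4 | 5 | 6 | 7 | 8 | 9 | 10

the unique w with this rank table is (2, 1, 8, 10, 9, 6, 5, 7, 4, 3).

ℓ(w)=25; the 6 essential cells (i,j,r):

[(1, 1, 0), (4, 9, 3), (5, 7, 2), (6, 5, 2), (8, 4, 2), (9, 3, 2)]


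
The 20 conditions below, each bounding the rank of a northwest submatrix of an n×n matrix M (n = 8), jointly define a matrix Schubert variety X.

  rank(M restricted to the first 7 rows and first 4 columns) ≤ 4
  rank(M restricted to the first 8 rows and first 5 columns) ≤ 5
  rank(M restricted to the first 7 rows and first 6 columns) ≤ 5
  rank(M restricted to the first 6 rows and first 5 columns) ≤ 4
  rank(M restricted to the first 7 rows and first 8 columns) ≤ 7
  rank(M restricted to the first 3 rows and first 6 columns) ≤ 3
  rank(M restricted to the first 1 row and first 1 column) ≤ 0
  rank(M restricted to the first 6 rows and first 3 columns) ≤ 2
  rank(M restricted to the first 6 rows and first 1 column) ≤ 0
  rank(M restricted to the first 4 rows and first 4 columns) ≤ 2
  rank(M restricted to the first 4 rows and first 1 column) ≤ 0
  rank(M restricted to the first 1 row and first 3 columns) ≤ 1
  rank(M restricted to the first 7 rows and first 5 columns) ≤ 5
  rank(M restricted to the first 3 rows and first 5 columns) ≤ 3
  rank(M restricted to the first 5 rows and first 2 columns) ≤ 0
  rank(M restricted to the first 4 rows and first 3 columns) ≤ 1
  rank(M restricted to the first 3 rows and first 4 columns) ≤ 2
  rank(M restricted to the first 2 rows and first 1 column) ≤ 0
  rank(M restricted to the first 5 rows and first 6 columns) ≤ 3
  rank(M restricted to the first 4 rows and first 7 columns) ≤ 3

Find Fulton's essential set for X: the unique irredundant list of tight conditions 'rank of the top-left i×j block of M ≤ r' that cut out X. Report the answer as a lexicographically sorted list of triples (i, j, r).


Reconstructing r_w from the 20 given conditions:

  i=1: 0 | 0 | 1 | 1 | 1 | 1 | 1 | 1
  i=2: 0 | 0 | 1 | 2 | 2 | 2 | 2 | 2
  i=3: 0 | 0 | 1 | 2 | 3 | 3 | 3 | 3
  i=4: 0 | 0 | 1 | 2 | 3 | 3 | 3 | 4
  i=5: 0 | 0 | 1 | 2 | 3 | 3 | 4 | 5
  i=6: 0 | 1 | 2 | 3 | 4 | 4 | 5 | 6
  i=7: 1 | 2 | 3 | 4 | 5 | 5 | 6 | 7
  i=8: 1 | 2 | 3 | 4 | 5 | 6 | 7 | 8

reading off 1-entries of Δ²R: w = (3, 4, 5, 8, 7, 2, 1, 6).

|D(w)|=14, |Ess(w)|=4:

[(4, 7, 3), (5, 2, 0), (5, 6, 3), (6, 1, 0)]


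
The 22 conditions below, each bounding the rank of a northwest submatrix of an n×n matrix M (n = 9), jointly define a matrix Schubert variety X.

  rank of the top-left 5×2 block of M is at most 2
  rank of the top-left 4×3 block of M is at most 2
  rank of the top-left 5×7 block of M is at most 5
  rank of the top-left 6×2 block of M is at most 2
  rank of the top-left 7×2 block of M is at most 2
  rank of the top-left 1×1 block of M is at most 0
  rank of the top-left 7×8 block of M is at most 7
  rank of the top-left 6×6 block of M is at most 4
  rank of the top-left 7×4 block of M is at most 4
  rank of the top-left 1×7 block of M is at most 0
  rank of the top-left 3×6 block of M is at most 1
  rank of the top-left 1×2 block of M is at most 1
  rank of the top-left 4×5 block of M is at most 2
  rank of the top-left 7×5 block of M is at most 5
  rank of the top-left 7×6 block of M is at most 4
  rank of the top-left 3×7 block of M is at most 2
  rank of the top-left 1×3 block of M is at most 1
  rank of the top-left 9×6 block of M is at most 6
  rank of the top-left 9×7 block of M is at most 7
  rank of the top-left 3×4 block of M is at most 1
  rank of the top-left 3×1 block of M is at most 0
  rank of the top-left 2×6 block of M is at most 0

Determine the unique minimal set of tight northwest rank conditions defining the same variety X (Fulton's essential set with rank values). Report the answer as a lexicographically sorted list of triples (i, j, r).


Propagating the 22 rank bounds to every northwest block:

  R[1]: 0 | 0 | 0 | 0 | 0 | 0 | 0 | 1 | 1
  R[2]: 0 | 0 | 0 | 0 | 0 | 0 | 1 | 2 | 2
  R[3]: 0 | 1 | 1 | 1 | 1 | 1 | 2 | 3 | 3
  R[4]: 1 | 2 | 2 | 2 | 2 | 2 | 3 | 4 | 4
  R[5]: 1 | 2 | 3 | 3 | 3 | 3 | 4 | 5 | 5
  R[6]: 1 | 2 | 3 | 4 | 4 | 4 | 5 | 6 | 6
  R[7]: 1 | 2 | 3 | 4 | 4 | 4 | 5 | 6 | 7
  R[8]: 1 | 2 | 3 | 4 | 5 | 5 | 6 | 7 | 8
  R[9]: 1 | 2 | 3 | 4 | 5 | 6 | 7 | 8 | 9

second differences of R give the permutation w = (8, 7, 2, 1, 3, 4, 9, 5, 6).

Rothe diagram D(w) (16 cells), 4 SE-corners (essential conditions):

[(1, 7, 0), (2, 6, 0), (3, 1, 0), (7, 6, 4)]


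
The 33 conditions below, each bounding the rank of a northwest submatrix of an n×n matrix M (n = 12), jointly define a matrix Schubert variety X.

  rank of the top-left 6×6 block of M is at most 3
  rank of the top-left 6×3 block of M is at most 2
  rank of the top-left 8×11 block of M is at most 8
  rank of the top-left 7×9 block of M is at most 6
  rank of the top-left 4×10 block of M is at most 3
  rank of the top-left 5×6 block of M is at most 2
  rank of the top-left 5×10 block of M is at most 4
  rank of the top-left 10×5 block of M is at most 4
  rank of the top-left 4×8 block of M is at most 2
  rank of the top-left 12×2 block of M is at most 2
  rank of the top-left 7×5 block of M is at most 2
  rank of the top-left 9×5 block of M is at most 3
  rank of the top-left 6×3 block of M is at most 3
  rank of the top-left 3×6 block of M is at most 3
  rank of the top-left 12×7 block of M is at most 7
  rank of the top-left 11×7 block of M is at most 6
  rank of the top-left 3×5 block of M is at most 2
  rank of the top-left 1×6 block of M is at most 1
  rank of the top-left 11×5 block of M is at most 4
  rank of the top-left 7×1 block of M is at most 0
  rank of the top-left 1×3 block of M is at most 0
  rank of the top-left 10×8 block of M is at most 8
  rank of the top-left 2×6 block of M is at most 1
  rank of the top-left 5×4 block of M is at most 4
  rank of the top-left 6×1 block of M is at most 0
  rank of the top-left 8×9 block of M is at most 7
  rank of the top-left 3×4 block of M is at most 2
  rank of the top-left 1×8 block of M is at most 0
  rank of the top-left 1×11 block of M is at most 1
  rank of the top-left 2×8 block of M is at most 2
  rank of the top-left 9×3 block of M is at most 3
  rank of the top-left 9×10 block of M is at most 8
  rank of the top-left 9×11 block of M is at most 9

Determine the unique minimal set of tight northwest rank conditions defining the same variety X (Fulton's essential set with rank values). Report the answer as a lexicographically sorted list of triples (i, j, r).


Reconstructing r_w from the 33 given conditions:

  0, 0, 0, 0, 0, 0, 0, 0, 1, 1, 1, 1
  0, 1, 1, 1, 1, 1, 1, 1, 2, 2, 2, 2
  0, 1, 2, 2, 2, 2, 2, 2, 3, 3, 3, 3
  0, 1, 2, 2, 2, 2, 2, 2, 3, 3, 4, 4
  0, 1, 2, 2, 2, 2, 3, 3, 4, 4, 5, 5
  0, 1, 2, 2, 2, 3, 4, 4, 5, 5, 6, 6
  0, 1, 2, 2, 2, 3, 4, 5, 6, 6, 7, 7
  1, 2, 3, 3, 3, 4, 5, 6, 7, 7, 8, 8
  1, 2, 3, 3, 3, 4, 5, 6, 7, 8, 9, 9
  1, 2, 3, 4, 4, 5, 6, 7, 8, 9, 10, 10
  1, 2, 3, 4, 4, 5, 6, 7, 8, 9, 10, 11
  1, 2, 3, 4, 5, 6, 7, 8, 9, 10, 11, 12

so w = (9, 2, 3, 11, 7, 6, 8, 1, 10, 4, 12, 5).

8 SE-corners of the 30-cell Rothe diagram give Ess(w):

[(1, 8, 0), (4, 8, 2), (4, 10, 3), (5, 6, 2), (7, 1, 0), (7, 5, 2), (9, 5, 3), (11, 5, 4)]


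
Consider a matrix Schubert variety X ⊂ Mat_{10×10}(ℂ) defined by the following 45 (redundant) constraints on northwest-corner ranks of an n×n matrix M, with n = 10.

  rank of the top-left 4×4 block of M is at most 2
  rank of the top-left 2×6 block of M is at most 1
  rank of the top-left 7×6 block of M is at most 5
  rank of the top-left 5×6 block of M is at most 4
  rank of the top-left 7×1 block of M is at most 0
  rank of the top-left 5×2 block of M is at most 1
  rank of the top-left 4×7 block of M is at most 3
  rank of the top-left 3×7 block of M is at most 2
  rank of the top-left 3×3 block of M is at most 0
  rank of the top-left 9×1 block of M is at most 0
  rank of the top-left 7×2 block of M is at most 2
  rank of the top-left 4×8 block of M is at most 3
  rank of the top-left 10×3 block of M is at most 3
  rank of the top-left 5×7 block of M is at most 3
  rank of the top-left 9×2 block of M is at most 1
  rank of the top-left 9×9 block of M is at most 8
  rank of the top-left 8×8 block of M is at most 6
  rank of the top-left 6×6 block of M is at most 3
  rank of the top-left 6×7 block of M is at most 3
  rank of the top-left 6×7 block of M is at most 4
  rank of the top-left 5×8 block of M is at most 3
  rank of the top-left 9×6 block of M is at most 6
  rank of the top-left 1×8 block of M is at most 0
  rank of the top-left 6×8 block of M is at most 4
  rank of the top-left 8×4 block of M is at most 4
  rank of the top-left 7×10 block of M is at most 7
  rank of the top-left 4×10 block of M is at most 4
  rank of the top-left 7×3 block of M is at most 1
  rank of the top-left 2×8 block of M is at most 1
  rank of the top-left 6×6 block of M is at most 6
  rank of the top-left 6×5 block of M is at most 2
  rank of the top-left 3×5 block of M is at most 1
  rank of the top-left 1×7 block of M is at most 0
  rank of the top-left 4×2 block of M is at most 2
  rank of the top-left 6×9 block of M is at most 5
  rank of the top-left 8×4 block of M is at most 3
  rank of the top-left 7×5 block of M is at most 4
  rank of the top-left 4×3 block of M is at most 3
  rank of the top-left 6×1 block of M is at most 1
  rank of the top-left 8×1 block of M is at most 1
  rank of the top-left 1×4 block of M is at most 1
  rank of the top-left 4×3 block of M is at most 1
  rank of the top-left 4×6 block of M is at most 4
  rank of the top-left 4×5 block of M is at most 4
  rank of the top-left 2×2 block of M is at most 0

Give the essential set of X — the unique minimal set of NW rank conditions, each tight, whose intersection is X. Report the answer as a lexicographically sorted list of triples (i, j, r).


Rank table r_w(10×10) implied by the 45 constraints:

  0 | 0 | 0 | 0 | 0 | 0 | 0 | 0 | 1 | 1
  0 | 0 | 0 | 1 | 1 | 1 | 1 | 1 | 2 | 2
  0 | 0 | 0 | 1 | 1 | 2 | 2 | 2 | 3 | 3
  0 | 1 | 1 | 2 | 2 | 3 | 3 | 3 | 4 | 4
  0 | 1 | 1 | 2 | 2 | 3 | 3 | 3 | 4 | 5
  0 | 1 | 1 | 2 | 2 | 3 | 3 | 4 | 5 | 6
  0 | 1 | 1 | 2 | 3 | 4 | 4 | 5 | 6 | 7
  0 | 1 | 2 | 3 | 4 | 5 | 5 | 6 | 7 | 8
  0 | 1 | 2 | 3 | 4 | 5 | 6 | 7 | 8 | 9
  1 | 2 | 3 | 4 | 5 | 6 | 7 | 8 | 9 | 10

giving w = (9, 4, 6, 2, 10, 8, 5, 3, 7, 1) via Δ²R.

Fulton essential set (8 of the 29 Rothe cells):

[(1, 8, 0), (3, 3, 0), (3, 5, 1), (5, 8, 3), (6, 5, 2), (6, 7, 3), (7, 3, 1), (9, 1, 0)]


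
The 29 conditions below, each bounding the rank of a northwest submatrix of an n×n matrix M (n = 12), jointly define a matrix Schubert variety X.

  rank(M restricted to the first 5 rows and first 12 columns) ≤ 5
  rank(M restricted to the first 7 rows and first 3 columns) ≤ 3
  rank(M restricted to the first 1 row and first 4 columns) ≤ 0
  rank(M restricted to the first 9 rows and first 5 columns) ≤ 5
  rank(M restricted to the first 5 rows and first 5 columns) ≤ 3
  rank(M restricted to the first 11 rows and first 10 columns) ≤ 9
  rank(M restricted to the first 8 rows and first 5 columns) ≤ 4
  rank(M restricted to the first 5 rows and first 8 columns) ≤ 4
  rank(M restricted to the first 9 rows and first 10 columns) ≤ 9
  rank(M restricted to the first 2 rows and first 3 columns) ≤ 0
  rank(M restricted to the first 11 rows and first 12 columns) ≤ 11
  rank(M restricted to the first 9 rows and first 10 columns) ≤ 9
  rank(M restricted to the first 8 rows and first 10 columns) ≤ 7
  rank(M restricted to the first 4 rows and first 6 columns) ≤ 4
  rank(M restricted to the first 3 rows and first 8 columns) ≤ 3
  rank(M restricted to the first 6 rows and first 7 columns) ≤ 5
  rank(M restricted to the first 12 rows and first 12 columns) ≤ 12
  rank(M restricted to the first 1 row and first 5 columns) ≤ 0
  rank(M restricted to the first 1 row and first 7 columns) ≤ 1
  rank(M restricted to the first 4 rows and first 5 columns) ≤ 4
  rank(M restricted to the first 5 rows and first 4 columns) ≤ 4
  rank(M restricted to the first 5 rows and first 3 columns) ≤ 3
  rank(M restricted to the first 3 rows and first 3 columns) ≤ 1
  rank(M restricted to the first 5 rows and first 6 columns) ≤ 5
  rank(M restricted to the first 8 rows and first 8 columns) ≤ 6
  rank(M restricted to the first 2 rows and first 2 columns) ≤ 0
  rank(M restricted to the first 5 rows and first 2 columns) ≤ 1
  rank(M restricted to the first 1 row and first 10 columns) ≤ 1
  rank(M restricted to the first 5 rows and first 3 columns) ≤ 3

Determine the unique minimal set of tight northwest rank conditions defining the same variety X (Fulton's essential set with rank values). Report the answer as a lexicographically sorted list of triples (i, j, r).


Reconstructing r_w from the 29 given conditions:

  R[1]: 0 | 0 | 0 | 0 | 0 | 1 | 1 | 1 | 1 | 1 | 1 | 1
  R[2]: 0 | 0 | 0 | 1 | 1 | 2 | 2 | 2 | 2 | 2 | 2 | 2
  R[3]: 1 | 1 | 1 | 2 | 2 | 3 | 3 | 3 | 3 | 3 | 3 | 3
  R[4]: 1 | 1 | 2 | 3 | 3 | 4 | 4 | 4 | 4 | 4 | 4 | 4
  R[5]: 1 | 1 | 2 | 3 | 3 | 4 | 4 | 4 | 5 | 5 | 5 | 5
  R[6]: 1 | 2 | 3 | 4 | 4 | 5 | 5 | 5 | 6 | 6 | 6 | 6
  R[7]: 1 | 2 | 3 | 4 | 4 | 5 | 6 | 6 | 7 | 7 | 7 | 7
  R[8]: 1 | 2 | 3 | 4 | 4 | 5 | 6 | 6 | 7 | 7 | 8 | 8
  R[9]: 1 | 2 | 3 | 4 | 5 | 6 | 7 | 7 | 8 | 8 | 9 | 9
  R[10]: 1 | 2 | 3 | 4 | 5 | 6 | 7 | 8 | 9 | 9 | 10 | 10
  R[11]: 1 | 2 | 3 | 4 | 5 | 6 | 7 | 8 | 9 | 9 | 10 | 11
  R[12]: 1 | 2 | 3 | 4 | 5 | 6 | 7 | 8 | 9 | 10 | 11 | 12

reading off 1-entries of Δ²R: w = (6, 4, 1, 3, 9, 2, 7, 11, 5, 8, 12, 10).

|D(w)|=18, |Ess(w)|=9:

[(1, 5, 0), (2, 3, 0), (5, 2, 1), (5, 5, 3), (5, 8, 4), (8, 5, 4), (8, 8, 6), (8, 10, 7), (11, 10, 9)]


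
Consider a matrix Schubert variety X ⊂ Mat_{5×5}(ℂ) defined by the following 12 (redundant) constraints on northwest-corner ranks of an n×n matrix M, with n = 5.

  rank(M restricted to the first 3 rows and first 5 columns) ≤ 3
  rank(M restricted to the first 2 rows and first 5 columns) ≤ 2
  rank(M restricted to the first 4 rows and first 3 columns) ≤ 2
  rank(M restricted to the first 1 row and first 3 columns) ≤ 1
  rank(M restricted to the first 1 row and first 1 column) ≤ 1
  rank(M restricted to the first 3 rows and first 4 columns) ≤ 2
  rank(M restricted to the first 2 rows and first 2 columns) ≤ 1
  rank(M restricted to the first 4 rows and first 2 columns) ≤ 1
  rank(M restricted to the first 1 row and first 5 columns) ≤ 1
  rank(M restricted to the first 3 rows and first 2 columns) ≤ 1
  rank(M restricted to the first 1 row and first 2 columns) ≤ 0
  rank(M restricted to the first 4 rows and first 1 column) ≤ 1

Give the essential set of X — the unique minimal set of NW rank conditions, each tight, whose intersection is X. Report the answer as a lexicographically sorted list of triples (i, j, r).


The tightest implied rank at each (i,j), from the 12 conditions:

  0 0 1 1 1
  1 1 2 2 2
  1 1 2 2 3
  1 1 2 3 4
  1 2 3 4 5

so w = (3, 1, 5, 4, 2).

3 SE-corners of the 5-cell Rothe diagram give Ess(w):

[(1, 2, 0), (3, 4, 2), (4, 2, 1)]


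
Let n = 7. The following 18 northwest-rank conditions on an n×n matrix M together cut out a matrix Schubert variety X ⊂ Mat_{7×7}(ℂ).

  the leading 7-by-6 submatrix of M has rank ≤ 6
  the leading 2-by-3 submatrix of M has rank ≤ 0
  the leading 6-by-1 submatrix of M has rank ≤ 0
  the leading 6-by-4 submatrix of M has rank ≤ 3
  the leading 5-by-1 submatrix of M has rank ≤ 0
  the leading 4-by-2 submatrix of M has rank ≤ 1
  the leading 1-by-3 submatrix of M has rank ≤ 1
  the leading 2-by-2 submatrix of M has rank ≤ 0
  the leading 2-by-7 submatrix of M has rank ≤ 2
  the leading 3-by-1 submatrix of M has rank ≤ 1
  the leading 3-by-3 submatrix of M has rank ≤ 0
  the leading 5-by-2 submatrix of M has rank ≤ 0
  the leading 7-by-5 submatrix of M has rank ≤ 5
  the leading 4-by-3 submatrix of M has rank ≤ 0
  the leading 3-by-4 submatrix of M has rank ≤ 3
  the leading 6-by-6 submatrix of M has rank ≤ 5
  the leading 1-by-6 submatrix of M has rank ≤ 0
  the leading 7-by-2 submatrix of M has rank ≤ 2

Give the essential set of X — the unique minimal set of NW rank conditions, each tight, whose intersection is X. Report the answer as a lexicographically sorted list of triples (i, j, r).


Recovering R(i,j) via the rank-extension bound from the 18 conditions:

  row 1: 0 0 0 0 0 0 1
  row 2: 0 0 0 1 1 1 2
  row 3: 0 0 0 1 2 2 3
  row 4: 0 0 0 1 2 3 4
  row 5: 0 0 1 2 3 4 5
  row 6: 0 1 2 3 4 5 6
  row 7: 1 2 3 4 5 6 7

reading off 1-entries of Δ²R: w = (7, 4, 5, 6, 3, 2, 1).

ℓ(w)=18; the 4 essential cells (i,j,r):

[(1, 6, 0), (4, 3, 0), (5, 2, 0), (6, 1, 0)]


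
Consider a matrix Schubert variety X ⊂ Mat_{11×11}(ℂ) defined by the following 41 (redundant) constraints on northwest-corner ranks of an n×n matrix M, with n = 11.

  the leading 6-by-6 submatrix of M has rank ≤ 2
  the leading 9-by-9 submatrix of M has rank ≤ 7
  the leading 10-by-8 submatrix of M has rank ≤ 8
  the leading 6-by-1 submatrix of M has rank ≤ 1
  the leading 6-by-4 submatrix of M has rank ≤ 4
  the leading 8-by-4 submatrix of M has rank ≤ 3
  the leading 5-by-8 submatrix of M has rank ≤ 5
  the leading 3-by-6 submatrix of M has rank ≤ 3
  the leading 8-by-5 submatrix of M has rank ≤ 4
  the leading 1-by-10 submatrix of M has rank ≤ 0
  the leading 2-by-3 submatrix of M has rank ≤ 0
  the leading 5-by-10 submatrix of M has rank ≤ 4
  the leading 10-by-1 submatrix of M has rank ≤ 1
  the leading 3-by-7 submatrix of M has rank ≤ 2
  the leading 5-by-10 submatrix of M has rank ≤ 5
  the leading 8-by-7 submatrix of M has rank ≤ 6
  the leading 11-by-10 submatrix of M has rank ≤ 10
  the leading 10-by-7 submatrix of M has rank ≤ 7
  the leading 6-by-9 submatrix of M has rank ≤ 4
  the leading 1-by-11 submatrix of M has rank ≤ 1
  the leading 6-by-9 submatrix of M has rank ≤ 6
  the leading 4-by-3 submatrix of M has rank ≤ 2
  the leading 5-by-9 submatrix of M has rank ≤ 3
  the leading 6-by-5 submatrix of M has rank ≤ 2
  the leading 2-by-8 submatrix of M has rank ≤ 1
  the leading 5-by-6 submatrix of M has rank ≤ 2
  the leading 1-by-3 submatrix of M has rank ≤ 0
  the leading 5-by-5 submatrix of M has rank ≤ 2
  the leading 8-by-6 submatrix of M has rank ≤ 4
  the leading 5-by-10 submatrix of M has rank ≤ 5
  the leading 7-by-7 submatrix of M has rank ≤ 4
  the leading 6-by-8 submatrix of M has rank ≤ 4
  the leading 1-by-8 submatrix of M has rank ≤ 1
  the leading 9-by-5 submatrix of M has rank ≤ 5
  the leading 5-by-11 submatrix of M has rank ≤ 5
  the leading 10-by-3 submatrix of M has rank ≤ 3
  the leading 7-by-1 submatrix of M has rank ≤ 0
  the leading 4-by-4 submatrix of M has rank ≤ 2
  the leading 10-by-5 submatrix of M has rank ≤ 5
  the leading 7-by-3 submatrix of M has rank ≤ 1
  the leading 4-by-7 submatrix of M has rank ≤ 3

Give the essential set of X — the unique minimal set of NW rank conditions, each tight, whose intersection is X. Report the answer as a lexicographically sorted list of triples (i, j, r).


Rank table r_w(11×11) implied by the 41 constraints:

  row 1: 0  0  0  0  0  0  0  0  0  0  1
  row 2: 0  0  0  1  1  1  1  1  1  1  2
  row 3: 0  1  1  2  2  2  2  2  2  2  3
  row 4: 0  1  1  2  2  2  3  3  3  3  4
  row 5: 0  1  1  2  2  2  3  3  3  4  5
  row 6: 0  1  1  2  2  2  3  4  4  5  6
  row 7: 0  1  1  2  3  3  4  5  5  6  7
  row 8: 1  2  2  3  4  4  5  6  6  7  8
  row 9: 1  2  3  4  5  5  6  7  7  8  9
  row 10: 1  2  3  4  5  6  7  8  8  9  10
  row 11: 1  2  3  4  5  6  7  8  9  10  11

the unique w with this rank table is (11, 4, 2, 7, 10, 8, 5, 1, 3, 6, 9).

Fulton essential set (6 of the 30 Rothe cells):

[(1, 10, 0), (2, 3, 0), (5, 9, 3), (6, 6, 2), (7, 1, 0), (7, 3, 1)]


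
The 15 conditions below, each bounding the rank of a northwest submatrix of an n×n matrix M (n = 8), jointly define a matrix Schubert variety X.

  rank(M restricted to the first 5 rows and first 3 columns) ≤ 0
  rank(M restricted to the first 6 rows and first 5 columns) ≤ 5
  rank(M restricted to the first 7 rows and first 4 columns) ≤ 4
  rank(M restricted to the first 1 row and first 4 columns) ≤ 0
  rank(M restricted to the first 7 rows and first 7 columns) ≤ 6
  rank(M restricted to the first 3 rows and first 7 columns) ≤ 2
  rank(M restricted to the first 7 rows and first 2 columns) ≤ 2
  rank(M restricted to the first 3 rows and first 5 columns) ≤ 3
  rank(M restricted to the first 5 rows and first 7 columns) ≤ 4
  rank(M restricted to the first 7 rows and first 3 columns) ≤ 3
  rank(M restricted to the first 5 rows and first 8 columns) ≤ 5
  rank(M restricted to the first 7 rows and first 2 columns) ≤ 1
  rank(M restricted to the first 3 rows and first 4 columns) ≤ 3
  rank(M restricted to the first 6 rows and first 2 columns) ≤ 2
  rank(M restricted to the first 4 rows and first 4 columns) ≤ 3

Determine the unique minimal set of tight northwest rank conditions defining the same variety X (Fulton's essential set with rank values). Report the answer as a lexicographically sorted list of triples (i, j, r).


The tightest implied rank at each (i,j), from the 15 conditions:

  0 0 0 0 1 1 1 1
  0 0 0 1 2 2 2 2
  0 0 0 1 2 2 2 3
  0 0 0 1 2 3 3 4
  0 0 0 1 2 3 4 5
  1 1 1 2 3 4 5 6
  1 1 2 3 4 5 6 7
  1 2 3 4 5 6 7 8

giving w = (5, 4, 8, 6, 7, 1, 3, 2) via Δ²R.

D(w) has 19 cells with 4 SE-corners; essential set:

[(1, 4, 0), (3, 7, 2), (5, 3, 0), (7, 2, 1)]


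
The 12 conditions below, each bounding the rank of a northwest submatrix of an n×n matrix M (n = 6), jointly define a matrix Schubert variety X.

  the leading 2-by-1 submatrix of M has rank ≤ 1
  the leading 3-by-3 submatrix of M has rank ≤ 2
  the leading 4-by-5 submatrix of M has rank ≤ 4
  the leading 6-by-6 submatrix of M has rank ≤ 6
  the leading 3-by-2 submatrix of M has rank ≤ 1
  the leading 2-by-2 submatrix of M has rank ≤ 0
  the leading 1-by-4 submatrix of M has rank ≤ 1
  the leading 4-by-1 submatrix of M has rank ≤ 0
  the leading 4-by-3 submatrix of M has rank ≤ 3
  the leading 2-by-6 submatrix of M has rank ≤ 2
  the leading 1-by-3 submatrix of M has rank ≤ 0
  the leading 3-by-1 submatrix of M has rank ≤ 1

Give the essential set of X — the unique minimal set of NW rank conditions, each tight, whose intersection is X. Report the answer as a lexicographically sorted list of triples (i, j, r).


The tightest implied rank at each (i,j), from the 12 conditions:

  0 0 0 1 1 1
  0 0 1 2 2 2
  0 1 2 3 3 3
  0 1 2 3 4 4
  1 2 3 4 5 5
  1 2 3 4 5 6

second differences of R give the permutation w = (4, 3, 2, 5, 1, 6).

Rothe diagram D(w) (7 cells), 3 SE-corners (essential conditions):

[(1, 3, 0), (2, 2, 0), (4, 1, 0)]


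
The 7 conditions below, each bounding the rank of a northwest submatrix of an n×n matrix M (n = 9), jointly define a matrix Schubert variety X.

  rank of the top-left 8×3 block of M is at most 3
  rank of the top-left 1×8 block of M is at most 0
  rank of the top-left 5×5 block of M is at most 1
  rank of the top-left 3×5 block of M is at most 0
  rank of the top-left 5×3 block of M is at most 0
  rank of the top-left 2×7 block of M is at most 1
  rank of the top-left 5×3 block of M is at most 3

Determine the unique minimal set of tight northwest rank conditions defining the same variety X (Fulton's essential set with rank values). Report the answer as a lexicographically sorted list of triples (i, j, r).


Rank table r_w(9×9) implied by the 7 constraints:

  i=1: 0 | 0 | 0 | 0 | 0 | 0 | 0 | 0 | 1
  i=2: 0 | 0 | 0 | 0 | 0 | 1 | 1 | 1 | 2
  i=3: 0 | 0 | 0 | 0 | 0 | 1 | 2 | 2 | 3
  i=4: 0 | 0 | 0 | 1 | 1 | 2 | 3 | 3 | 4
  i=5: 0 | 0 | 0 | 1 | 1 | 2 | 3 | 4 | 5
  i=6: 1 | 1 | 1 | 2 | 2 | 3 | 4 | 5 | 6
  i=7: 1 | 2 | 2 | 3 | 3 | 4 | 5 | 6 | 7
  i=8: 1 | 2 | 3 | 4 | 4 | 5 | 6 | 7 | 8
  i=9: 1 | 2 | 3 | 4 | 5 | 6 | 7 | 8 | 9

the unique w with this rank table is (9, 6, 7, 4, 8, 1, 2, 3, 5).

4 SE-corners of the 25-cell Rothe diagram give Ess(w):

[(1, 8, 0), (3, 5, 0), (5, 3, 0), (5, 5, 1)]


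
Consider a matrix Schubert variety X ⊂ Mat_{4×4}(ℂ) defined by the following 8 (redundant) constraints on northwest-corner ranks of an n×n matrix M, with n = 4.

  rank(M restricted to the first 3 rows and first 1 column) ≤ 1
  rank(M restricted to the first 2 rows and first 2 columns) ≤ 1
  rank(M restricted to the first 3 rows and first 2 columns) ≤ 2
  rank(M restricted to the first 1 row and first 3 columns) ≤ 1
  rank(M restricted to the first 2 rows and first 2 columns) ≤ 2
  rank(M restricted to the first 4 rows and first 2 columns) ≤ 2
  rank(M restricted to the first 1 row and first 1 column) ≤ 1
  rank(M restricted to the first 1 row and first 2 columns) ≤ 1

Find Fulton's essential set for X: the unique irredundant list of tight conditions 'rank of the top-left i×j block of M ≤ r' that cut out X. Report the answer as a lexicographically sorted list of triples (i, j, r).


Recovering R(i,j) via the rank-extension bound from the 8 conditions:

  i=1: 1 | 1 | 1 | 1
  i=2: 1 | 1 | 2 | 2
  i=3: 1 | 2 | 3 | 3
  i=4: 1 | 2 | 3 | 4

hence w(1..4) = (1, 3, 2, 4).

|D(w)|=1, |Ess(w)|=1:

[(2, 2, 1)]
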